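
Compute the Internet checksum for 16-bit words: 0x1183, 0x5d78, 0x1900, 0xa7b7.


Sum all words (with carry folding):
+ 0x1183 = 0x1183
+ 0x5d78 = 0x6efb
+ 0x1900 = 0x87fb
+ 0xa7b7 = 0x2fb3
One's complement: ~0x2fb3
Checksum = 0xd04c


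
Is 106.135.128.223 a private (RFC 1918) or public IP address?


RFC 1918 private ranges:
  10.0.0.0/8 (10.0.0.0 - 10.255.255.255)
  172.16.0.0/12 (172.16.0.0 - 172.31.255.255)
  192.168.0.0/16 (192.168.0.0 - 192.168.255.255)
Public (not in any RFC 1918 range)


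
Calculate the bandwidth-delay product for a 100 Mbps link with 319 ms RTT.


BDP = bandwidth * RTT
= 100 Mbps * 319 ms
= 100 * 1e6 * 319 / 1000 bits
= 31900000 bits
= 3987500 bytes
= 3894.043 KB
BDP = 31900000 bits (3987500 bytes)


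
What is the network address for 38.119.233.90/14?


IP:   00100110.01110111.11101001.01011010
Mask: 11111111.11111100.00000000.00000000
AND operation:
Net:  00100110.01110100.00000000.00000000
Network: 38.116.0.0/14


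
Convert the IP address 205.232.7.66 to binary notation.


205 = 11001101
232 = 11101000
7 = 00000111
66 = 01000010
Binary: 11001101.11101000.00000111.01000010


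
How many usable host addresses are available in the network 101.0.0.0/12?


Host bits = 32 - 12 = 20
Total addresses = 2^20 = 1048576
Usable = total - 2 (network and broadcast)
Usable hosts: 1048574


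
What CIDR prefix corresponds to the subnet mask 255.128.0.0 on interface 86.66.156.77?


Binary: 11111111.10000000.00000000.00000000
Count leading 1s
Prefix: /9


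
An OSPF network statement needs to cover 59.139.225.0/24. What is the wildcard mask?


Subnet mask: 255.255.255.0
Wildcard = 255.255.255.255 - subnet mask
255 - 255 = 0
255 - 255 = 0
255 - 255 = 0
255 - 0 = 255
Wildcard: 0.0.0.255


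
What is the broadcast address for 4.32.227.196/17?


Network: 4.32.128.0/17
Host bits = 15
Set all host bits to 1:
Broadcast: 4.32.255.255


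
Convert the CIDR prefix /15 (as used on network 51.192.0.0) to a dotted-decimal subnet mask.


/15 means 15 network bits, 17 host bits
Binary: 11111111111111100000000000000000
Mask: 255.254.0.0


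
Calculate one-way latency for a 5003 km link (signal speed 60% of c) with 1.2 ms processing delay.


Speed = 0.6 * 3e5 km/s = 180000 km/s
Propagation delay = 5003 / 180000 = 0.0278 s = 27.7944 ms
Processing delay = 1.2 ms
Total one-way latency = 28.9944 ms


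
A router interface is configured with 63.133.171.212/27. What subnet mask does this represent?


/27 means 27 network bits, 5 host bits
Binary: 11111111111111111111111111100000
Mask: 255.255.255.224


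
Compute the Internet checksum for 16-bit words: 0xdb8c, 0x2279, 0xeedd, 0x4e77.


Sum all words (with carry folding):
+ 0xdb8c = 0xdb8c
+ 0x2279 = 0xfe05
+ 0xeedd = 0xece3
+ 0x4e77 = 0x3b5b
One's complement: ~0x3b5b
Checksum = 0xc4a4


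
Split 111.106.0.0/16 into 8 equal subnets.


New prefix = 16 + 3 = 19
Each subnet has 8192 addresses
  111.106.0.0/19
  111.106.32.0/19
  111.106.64.0/19
  111.106.96.0/19
  111.106.128.0/19
  111.106.160.0/19
  111.106.192.0/19
  111.106.224.0/19
Subnets: 111.106.0.0/19, 111.106.32.0/19, 111.106.64.0/19, 111.106.96.0/19, 111.106.128.0/19, 111.106.160.0/19, 111.106.192.0/19, 111.106.224.0/19


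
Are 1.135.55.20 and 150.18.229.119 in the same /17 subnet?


Mask: 255.255.128.0
1.135.55.20 AND mask = 1.135.0.0
150.18.229.119 AND mask = 150.18.128.0
No, different subnets (1.135.0.0 vs 150.18.128.0)


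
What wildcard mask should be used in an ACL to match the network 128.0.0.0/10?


Subnet mask: 255.192.0.0
Wildcard = 255.255.255.255 - subnet mask
255 - 255 = 0
255 - 192 = 63
255 - 0 = 255
255 - 0 = 255
Wildcard: 0.63.255.255


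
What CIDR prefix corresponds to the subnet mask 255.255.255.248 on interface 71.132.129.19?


Binary: 11111111.11111111.11111111.11111000
Count leading 1s
Prefix: /29


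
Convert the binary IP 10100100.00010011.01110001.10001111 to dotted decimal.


10100100 = 164
00010011 = 19
01110001 = 113
10001111 = 143
IP: 164.19.113.143


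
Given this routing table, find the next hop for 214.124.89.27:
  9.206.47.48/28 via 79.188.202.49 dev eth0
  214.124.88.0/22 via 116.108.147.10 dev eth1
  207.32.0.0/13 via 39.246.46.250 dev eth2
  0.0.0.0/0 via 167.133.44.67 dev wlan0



Longest prefix match for 214.124.89.27:
  /28 9.206.47.48: no
  /22 214.124.88.0: MATCH
  /13 207.32.0.0: no
  /0 0.0.0.0: MATCH
Selected: next-hop 116.108.147.10 via eth1 (matched /22)


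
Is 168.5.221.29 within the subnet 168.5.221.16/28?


Subnet network: 168.5.221.16
Test IP AND mask: 168.5.221.16
Yes, 168.5.221.29 is in 168.5.221.16/28


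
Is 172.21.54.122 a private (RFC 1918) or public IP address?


RFC 1918 private ranges:
  10.0.0.0/8 (10.0.0.0 - 10.255.255.255)
  172.16.0.0/12 (172.16.0.0 - 172.31.255.255)
  192.168.0.0/16 (192.168.0.0 - 192.168.255.255)
Private (in 172.16.0.0/12)


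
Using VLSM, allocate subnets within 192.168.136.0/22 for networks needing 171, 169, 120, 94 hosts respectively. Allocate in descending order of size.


171 hosts -> /24 (254 usable): 192.168.136.0/24
169 hosts -> /24 (254 usable): 192.168.137.0/24
120 hosts -> /25 (126 usable): 192.168.138.0/25
94 hosts -> /25 (126 usable): 192.168.138.128/25
Allocation: 192.168.136.0/24 (171 hosts, 254 usable); 192.168.137.0/24 (169 hosts, 254 usable); 192.168.138.0/25 (120 hosts, 126 usable); 192.168.138.128/25 (94 hosts, 126 usable)


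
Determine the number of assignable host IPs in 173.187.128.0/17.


Host bits = 32 - 17 = 15
Total addresses = 2^15 = 32768
Usable = total - 2 (network and broadcast)
Usable hosts: 32766


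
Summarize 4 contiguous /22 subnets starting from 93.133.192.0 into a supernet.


Original prefix: /22
Number of subnets: 4 = 2^2
New prefix = 22 - 2 = 20
Supernet: 93.133.192.0/20


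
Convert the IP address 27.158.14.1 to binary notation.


27 = 00011011
158 = 10011110
14 = 00001110
1 = 00000001
Binary: 00011011.10011110.00001110.00000001


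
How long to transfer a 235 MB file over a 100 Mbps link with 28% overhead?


Effective throughput = 100 * (1 - 28/100) = 72 Mbps
File size in Mb = 235 * 8 = 1880 Mb
Time = 1880 / 72
Time = 26.1111 seconds


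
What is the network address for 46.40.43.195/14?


IP:   00101110.00101000.00101011.11000011
Mask: 11111111.11111100.00000000.00000000
AND operation:
Net:  00101110.00101000.00000000.00000000
Network: 46.40.0.0/14


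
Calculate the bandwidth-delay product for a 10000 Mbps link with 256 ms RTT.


BDP = bandwidth * RTT
= 10000 Mbps * 256 ms
= 10000 * 1e6 * 256 / 1000 bits
= 2560000000 bits
= 320000000 bytes
= 312500 KB
BDP = 2560000000 bits (320000000 bytes)


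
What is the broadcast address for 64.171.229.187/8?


Network: 64.0.0.0/8
Host bits = 24
Set all host bits to 1:
Broadcast: 64.255.255.255


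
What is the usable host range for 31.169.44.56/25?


Network: 31.169.44.0
Broadcast: 31.169.44.127
First usable = network + 1
Last usable = broadcast - 1
Range: 31.169.44.1 to 31.169.44.126


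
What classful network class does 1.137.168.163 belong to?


First octet: 1
Binary: 00000001
0xxxxxxx -> Class A (1-126)
Class A, default mask 255.0.0.0 (/8)


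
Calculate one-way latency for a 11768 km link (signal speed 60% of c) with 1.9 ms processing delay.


Speed = 0.6 * 3e5 km/s = 180000 km/s
Propagation delay = 11768 / 180000 = 0.0654 s = 65.3778 ms
Processing delay = 1.9 ms
Total one-way latency = 67.2778 ms


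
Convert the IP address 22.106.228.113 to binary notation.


22 = 00010110
106 = 01101010
228 = 11100100
113 = 01110001
Binary: 00010110.01101010.11100100.01110001


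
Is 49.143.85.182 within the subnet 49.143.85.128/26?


Subnet network: 49.143.85.128
Test IP AND mask: 49.143.85.128
Yes, 49.143.85.182 is in 49.143.85.128/26


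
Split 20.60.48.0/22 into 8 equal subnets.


New prefix = 22 + 3 = 25
Each subnet has 128 addresses
  20.60.48.0/25
  20.60.48.128/25
  20.60.49.0/25
  20.60.49.128/25
  20.60.50.0/25
  20.60.50.128/25
  20.60.51.0/25
  20.60.51.128/25
Subnets: 20.60.48.0/25, 20.60.48.128/25, 20.60.49.0/25, 20.60.49.128/25, 20.60.50.0/25, 20.60.50.128/25, 20.60.51.0/25, 20.60.51.128/25


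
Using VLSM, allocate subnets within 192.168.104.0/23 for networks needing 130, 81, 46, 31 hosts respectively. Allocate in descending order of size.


130 hosts -> /24 (254 usable): 192.168.104.0/24
81 hosts -> /25 (126 usable): 192.168.105.0/25
46 hosts -> /26 (62 usable): 192.168.105.128/26
31 hosts -> /26 (62 usable): 192.168.105.192/26
Allocation: 192.168.104.0/24 (130 hosts, 254 usable); 192.168.105.0/25 (81 hosts, 126 usable); 192.168.105.128/26 (46 hosts, 62 usable); 192.168.105.192/26 (31 hosts, 62 usable)


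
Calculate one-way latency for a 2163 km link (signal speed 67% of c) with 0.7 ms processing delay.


Speed = 0.67 * 3e5 km/s = 201000 km/s
Propagation delay = 2163 / 201000 = 0.0108 s = 10.7612 ms
Processing delay = 0.7 ms
Total one-way latency = 11.4612 ms


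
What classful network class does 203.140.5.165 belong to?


First octet: 203
Binary: 11001011
110xxxxx -> Class C (192-223)
Class C, default mask 255.255.255.0 (/24)


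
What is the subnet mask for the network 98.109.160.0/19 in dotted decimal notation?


/19 means 19 network bits, 13 host bits
Binary: 11111111111111111110000000000000
Mask: 255.255.224.0


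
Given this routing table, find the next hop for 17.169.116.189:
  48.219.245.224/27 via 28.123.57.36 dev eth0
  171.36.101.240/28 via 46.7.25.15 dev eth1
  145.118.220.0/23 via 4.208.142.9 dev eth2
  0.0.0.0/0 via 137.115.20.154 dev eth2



Longest prefix match for 17.169.116.189:
  /27 48.219.245.224: no
  /28 171.36.101.240: no
  /23 145.118.220.0: no
  /0 0.0.0.0: MATCH
Selected: next-hop 137.115.20.154 via eth2 (matched /0)


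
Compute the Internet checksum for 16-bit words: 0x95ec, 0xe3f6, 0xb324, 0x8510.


Sum all words (with carry folding):
+ 0x95ec = 0x95ec
+ 0xe3f6 = 0x79e3
+ 0xb324 = 0x2d08
+ 0x8510 = 0xb218
One's complement: ~0xb218
Checksum = 0x4de7


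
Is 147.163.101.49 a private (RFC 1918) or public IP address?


RFC 1918 private ranges:
  10.0.0.0/8 (10.0.0.0 - 10.255.255.255)
  172.16.0.0/12 (172.16.0.0 - 172.31.255.255)
  192.168.0.0/16 (192.168.0.0 - 192.168.255.255)
Public (not in any RFC 1918 range)


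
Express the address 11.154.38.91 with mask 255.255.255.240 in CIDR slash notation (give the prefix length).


Binary: 11111111.11111111.11111111.11110000
Count leading 1s
Prefix: /28


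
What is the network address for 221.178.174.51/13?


IP:   11011101.10110010.10101110.00110011
Mask: 11111111.11111000.00000000.00000000
AND operation:
Net:  11011101.10110000.00000000.00000000
Network: 221.176.0.0/13


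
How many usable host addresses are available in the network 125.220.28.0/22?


Host bits = 32 - 22 = 10
Total addresses = 2^10 = 1024
Usable = total - 2 (network and broadcast)
Usable hosts: 1022


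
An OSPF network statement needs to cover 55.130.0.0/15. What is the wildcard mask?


Subnet mask: 255.254.0.0
Wildcard = 255.255.255.255 - subnet mask
255 - 255 = 0
255 - 254 = 1
255 - 0 = 255
255 - 0 = 255
Wildcard: 0.1.255.255


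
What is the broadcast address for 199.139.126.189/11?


Network: 199.128.0.0/11
Host bits = 21
Set all host bits to 1:
Broadcast: 199.159.255.255


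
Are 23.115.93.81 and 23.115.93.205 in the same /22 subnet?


Mask: 255.255.252.0
23.115.93.81 AND mask = 23.115.92.0
23.115.93.205 AND mask = 23.115.92.0
Yes, same subnet (23.115.92.0)


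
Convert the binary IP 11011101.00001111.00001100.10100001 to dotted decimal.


11011101 = 221
00001111 = 15
00001100 = 12
10100001 = 161
IP: 221.15.12.161


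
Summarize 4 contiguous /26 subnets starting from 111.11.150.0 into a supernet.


Original prefix: /26
Number of subnets: 4 = 2^2
New prefix = 26 - 2 = 24
Supernet: 111.11.150.0/24


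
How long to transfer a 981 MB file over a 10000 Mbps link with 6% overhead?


Effective throughput = 10000 * (1 - 6/100) = 9400 Mbps
File size in Mb = 981 * 8 = 7848 Mb
Time = 7848 / 9400
Time = 0.8349 seconds


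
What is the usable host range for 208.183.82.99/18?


Network: 208.183.64.0
Broadcast: 208.183.127.255
First usable = network + 1
Last usable = broadcast - 1
Range: 208.183.64.1 to 208.183.127.254


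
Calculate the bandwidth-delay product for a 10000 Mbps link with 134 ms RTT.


BDP = bandwidth * RTT
= 10000 Mbps * 134 ms
= 10000 * 1e6 * 134 / 1000 bits
= 1340000000 bits
= 167500000 bytes
= 163574.2188 KB
BDP = 1340000000 bits (167500000 bytes)


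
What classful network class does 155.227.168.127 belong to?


First octet: 155
Binary: 10011011
10xxxxxx -> Class B (128-191)
Class B, default mask 255.255.0.0 (/16)


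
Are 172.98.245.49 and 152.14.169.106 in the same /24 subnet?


Mask: 255.255.255.0
172.98.245.49 AND mask = 172.98.245.0
152.14.169.106 AND mask = 152.14.169.0
No, different subnets (172.98.245.0 vs 152.14.169.0)


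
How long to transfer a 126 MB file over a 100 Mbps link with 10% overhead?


Effective throughput = 100 * (1 - 10/100) = 90 Mbps
File size in Mb = 126 * 8 = 1008 Mb
Time = 1008 / 90
Time = 11.2 seconds


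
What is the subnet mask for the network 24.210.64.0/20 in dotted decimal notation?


/20 means 20 network bits, 12 host bits
Binary: 11111111111111111111000000000000
Mask: 255.255.240.0


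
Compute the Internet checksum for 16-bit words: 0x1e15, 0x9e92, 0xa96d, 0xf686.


Sum all words (with carry folding):
+ 0x1e15 = 0x1e15
+ 0x9e92 = 0xbca7
+ 0xa96d = 0x6615
+ 0xf686 = 0x5c9c
One's complement: ~0x5c9c
Checksum = 0xa363


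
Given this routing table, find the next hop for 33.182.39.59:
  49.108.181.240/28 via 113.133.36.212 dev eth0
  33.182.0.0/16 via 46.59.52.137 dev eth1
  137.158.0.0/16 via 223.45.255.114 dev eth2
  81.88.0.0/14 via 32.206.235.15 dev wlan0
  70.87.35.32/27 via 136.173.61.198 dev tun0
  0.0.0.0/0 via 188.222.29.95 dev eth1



Longest prefix match for 33.182.39.59:
  /28 49.108.181.240: no
  /16 33.182.0.0: MATCH
  /16 137.158.0.0: no
  /14 81.88.0.0: no
  /27 70.87.35.32: no
  /0 0.0.0.0: MATCH
Selected: next-hop 46.59.52.137 via eth1 (matched /16)


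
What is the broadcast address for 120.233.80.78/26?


Network: 120.233.80.64/26
Host bits = 6
Set all host bits to 1:
Broadcast: 120.233.80.127


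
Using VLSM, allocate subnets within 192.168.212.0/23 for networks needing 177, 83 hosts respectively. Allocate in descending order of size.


177 hosts -> /24 (254 usable): 192.168.212.0/24
83 hosts -> /25 (126 usable): 192.168.213.0/25
Allocation: 192.168.212.0/24 (177 hosts, 254 usable); 192.168.213.0/25 (83 hosts, 126 usable)


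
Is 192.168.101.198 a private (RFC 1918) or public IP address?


RFC 1918 private ranges:
  10.0.0.0/8 (10.0.0.0 - 10.255.255.255)
  172.16.0.0/12 (172.16.0.0 - 172.31.255.255)
  192.168.0.0/16 (192.168.0.0 - 192.168.255.255)
Private (in 192.168.0.0/16)


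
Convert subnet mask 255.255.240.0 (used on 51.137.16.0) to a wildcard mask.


Subnet mask: 255.255.240.0
Wildcard = 255.255.255.255 - subnet mask
255 - 255 = 0
255 - 255 = 0
255 - 240 = 15
255 - 0 = 255
Wildcard: 0.0.15.255


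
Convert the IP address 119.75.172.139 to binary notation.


119 = 01110111
75 = 01001011
172 = 10101100
139 = 10001011
Binary: 01110111.01001011.10101100.10001011


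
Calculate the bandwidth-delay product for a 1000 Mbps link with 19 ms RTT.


BDP = bandwidth * RTT
= 1000 Mbps * 19 ms
= 1000 * 1e6 * 19 / 1000 bits
= 19000000 bits
= 2375000 bytes
= 2319.3359 KB
BDP = 19000000 bits (2375000 bytes)


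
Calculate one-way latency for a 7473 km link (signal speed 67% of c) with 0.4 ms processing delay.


Speed = 0.67 * 3e5 km/s = 201000 km/s
Propagation delay = 7473 / 201000 = 0.0372 s = 37.1791 ms
Processing delay = 0.4 ms
Total one-way latency = 37.5791 ms


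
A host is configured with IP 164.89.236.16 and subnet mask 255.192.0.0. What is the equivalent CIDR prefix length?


Binary: 11111111.11000000.00000000.00000000
Count leading 1s
Prefix: /10


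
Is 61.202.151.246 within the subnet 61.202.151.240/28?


Subnet network: 61.202.151.240
Test IP AND mask: 61.202.151.240
Yes, 61.202.151.246 is in 61.202.151.240/28


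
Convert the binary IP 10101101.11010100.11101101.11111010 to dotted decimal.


10101101 = 173
11010100 = 212
11101101 = 237
11111010 = 250
IP: 173.212.237.250


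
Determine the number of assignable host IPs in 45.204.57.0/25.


Host bits = 32 - 25 = 7
Total addresses = 2^7 = 128
Usable = total - 2 (network and broadcast)
Usable hosts: 126


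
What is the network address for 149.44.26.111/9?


IP:   10010101.00101100.00011010.01101111
Mask: 11111111.10000000.00000000.00000000
AND operation:
Net:  10010101.00000000.00000000.00000000
Network: 149.0.0.0/9


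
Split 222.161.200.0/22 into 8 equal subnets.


New prefix = 22 + 3 = 25
Each subnet has 128 addresses
  222.161.200.0/25
  222.161.200.128/25
  222.161.201.0/25
  222.161.201.128/25
  222.161.202.0/25
  222.161.202.128/25
  222.161.203.0/25
  222.161.203.128/25
Subnets: 222.161.200.0/25, 222.161.200.128/25, 222.161.201.0/25, 222.161.201.128/25, 222.161.202.0/25, 222.161.202.128/25, 222.161.203.0/25, 222.161.203.128/25


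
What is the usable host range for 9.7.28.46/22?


Network: 9.7.28.0
Broadcast: 9.7.31.255
First usable = network + 1
Last usable = broadcast - 1
Range: 9.7.28.1 to 9.7.31.254


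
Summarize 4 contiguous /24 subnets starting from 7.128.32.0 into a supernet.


Original prefix: /24
Number of subnets: 4 = 2^2
New prefix = 24 - 2 = 22
Supernet: 7.128.32.0/22


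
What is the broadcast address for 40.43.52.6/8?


Network: 40.0.0.0/8
Host bits = 24
Set all host bits to 1:
Broadcast: 40.255.255.255


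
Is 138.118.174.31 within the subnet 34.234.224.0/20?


Subnet network: 34.234.224.0
Test IP AND mask: 138.118.160.0
No, 138.118.174.31 is not in 34.234.224.0/20


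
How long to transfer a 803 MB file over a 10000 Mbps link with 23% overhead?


Effective throughput = 10000 * (1 - 23/100) = 7700 Mbps
File size in Mb = 803 * 8 = 6424 Mb
Time = 6424 / 7700
Time = 0.8343 seconds


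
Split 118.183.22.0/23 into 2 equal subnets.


New prefix = 23 + 1 = 24
Each subnet has 256 addresses
  118.183.22.0/24
  118.183.23.0/24
Subnets: 118.183.22.0/24, 118.183.23.0/24


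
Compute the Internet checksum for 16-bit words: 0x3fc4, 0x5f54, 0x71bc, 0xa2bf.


Sum all words (with carry folding):
+ 0x3fc4 = 0x3fc4
+ 0x5f54 = 0x9f18
+ 0x71bc = 0x10d5
+ 0xa2bf = 0xb394
One's complement: ~0xb394
Checksum = 0x4c6b


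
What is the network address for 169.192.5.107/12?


IP:   10101001.11000000.00000101.01101011
Mask: 11111111.11110000.00000000.00000000
AND operation:
Net:  10101001.11000000.00000000.00000000
Network: 169.192.0.0/12


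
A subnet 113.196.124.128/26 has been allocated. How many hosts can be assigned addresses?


Host bits = 32 - 26 = 6
Total addresses = 2^6 = 64
Usable = total - 2 (network and broadcast)
Usable hosts: 62


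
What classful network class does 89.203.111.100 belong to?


First octet: 89
Binary: 01011001
0xxxxxxx -> Class A (1-126)
Class A, default mask 255.0.0.0 (/8)


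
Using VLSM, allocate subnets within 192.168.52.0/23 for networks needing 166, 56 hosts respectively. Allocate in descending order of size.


166 hosts -> /24 (254 usable): 192.168.52.0/24
56 hosts -> /26 (62 usable): 192.168.53.0/26
Allocation: 192.168.52.0/24 (166 hosts, 254 usable); 192.168.53.0/26 (56 hosts, 62 usable)


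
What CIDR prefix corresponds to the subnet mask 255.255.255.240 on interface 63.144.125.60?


Binary: 11111111.11111111.11111111.11110000
Count leading 1s
Prefix: /28


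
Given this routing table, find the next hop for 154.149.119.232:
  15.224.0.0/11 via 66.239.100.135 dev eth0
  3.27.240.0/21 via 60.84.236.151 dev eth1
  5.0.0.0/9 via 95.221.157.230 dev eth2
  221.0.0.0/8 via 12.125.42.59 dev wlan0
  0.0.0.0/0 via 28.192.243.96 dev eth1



Longest prefix match for 154.149.119.232:
  /11 15.224.0.0: no
  /21 3.27.240.0: no
  /9 5.0.0.0: no
  /8 221.0.0.0: no
  /0 0.0.0.0: MATCH
Selected: next-hop 28.192.243.96 via eth1 (matched /0)


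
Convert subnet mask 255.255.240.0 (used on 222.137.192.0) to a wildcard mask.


Subnet mask: 255.255.240.0
Wildcard = 255.255.255.255 - subnet mask
255 - 255 = 0
255 - 255 = 0
255 - 240 = 15
255 - 0 = 255
Wildcard: 0.0.15.255


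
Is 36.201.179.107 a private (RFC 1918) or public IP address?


RFC 1918 private ranges:
  10.0.0.0/8 (10.0.0.0 - 10.255.255.255)
  172.16.0.0/12 (172.16.0.0 - 172.31.255.255)
  192.168.0.0/16 (192.168.0.0 - 192.168.255.255)
Public (not in any RFC 1918 range)


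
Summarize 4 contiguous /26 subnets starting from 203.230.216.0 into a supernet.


Original prefix: /26
Number of subnets: 4 = 2^2
New prefix = 26 - 2 = 24
Supernet: 203.230.216.0/24


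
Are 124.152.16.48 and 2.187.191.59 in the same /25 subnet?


Mask: 255.255.255.128
124.152.16.48 AND mask = 124.152.16.0
2.187.191.59 AND mask = 2.187.191.0
No, different subnets (124.152.16.0 vs 2.187.191.0)


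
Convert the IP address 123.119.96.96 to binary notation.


123 = 01111011
119 = 01110111
96 = 01100000
96 = 01100000
Binary: 01111011.01110111.01100000.01100000


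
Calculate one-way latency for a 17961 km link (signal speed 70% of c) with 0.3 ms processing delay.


Speed = 0.7 * 3e5 km/s = 210000 km/s
Propagation delay = 17961 / 210000 = 0.0855 s = 85.5286 ms
Processing delay = 0.3 ms
Total one-way latency = 85.8286 ms


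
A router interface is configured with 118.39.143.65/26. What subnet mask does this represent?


/26 means 26 network bits, 6 host bits
Binary: 11111111111111111111111111000000
Mask: 255.255.255.192


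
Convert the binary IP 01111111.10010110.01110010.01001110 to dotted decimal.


01111111 = 127
10010110 = 150
01110010 = 114
01001110 = 78
IP: 127.150.114.78


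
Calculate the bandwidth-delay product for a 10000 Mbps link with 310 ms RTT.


BDP = bandwidth * RTT
= 10000 Mbps * 310 ms
= 10000 * 1e6 * 310 / 1000 bits
= 3100000000 bits
= 387500000 bytes
= 378417.9688 KB
BDP = 3100000000 bits (387500000 bytes)


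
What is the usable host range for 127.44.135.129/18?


Network: 127.44.128.0
Broadcast: 127.44.191.255
First usable = network + 1
Last usable = broadcast - 1
Range: 127.44.128.1 to 127.44.191.254


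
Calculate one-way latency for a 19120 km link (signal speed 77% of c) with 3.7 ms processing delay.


Speed = 0.77 * 3e5 km/s = 231000 km/s
Propagation delay = 19120 / 231000 = 0.0828 s = 82.7706 ms
Processing delay = 3.7 ms
Total one-way latency = 86.4706 ms


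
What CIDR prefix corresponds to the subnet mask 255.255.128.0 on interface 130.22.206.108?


Binary: 11111111.11111111.10000000.00000000
Count leading 1s
Prefix: /17


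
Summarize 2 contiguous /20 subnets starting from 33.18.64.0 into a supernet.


Original prefix: /20
Number of subnets: 2 = 2^1
New prefix = 20 - 1 = 19
Supernet: 33.18.64.0/19


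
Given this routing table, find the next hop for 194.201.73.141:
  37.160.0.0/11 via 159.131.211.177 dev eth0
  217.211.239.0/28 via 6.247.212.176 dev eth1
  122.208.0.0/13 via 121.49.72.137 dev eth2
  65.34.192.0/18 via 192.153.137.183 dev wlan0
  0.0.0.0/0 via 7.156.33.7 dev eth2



Longest prefix match for 194.201.73.141:
  /11 37.160.0.0: no
  /28 217.211.239.0: no
  /13 122.208.0.0: no
  /18 65.34.192.0: no
  /0 0.0.0.0: MATCH
Selected: next-hop 7.156.33.7 via eth2 (matched /0)


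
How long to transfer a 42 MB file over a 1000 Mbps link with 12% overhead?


Effective throughput = 1000 * (1 - 12/100) = 880 Mbps
File size in Mb = 42 * 8 = 336 Mb
Time = 336 / 880
Time = 0.3818 seconds


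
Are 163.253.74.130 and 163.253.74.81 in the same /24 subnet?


Mask: 255.255.255.0
163.253.74.130 AND mask = 163.253.74.0
163.253.74.81 AND mask = 163.253.74.0
Yes, same subnet (163.253.74.0)


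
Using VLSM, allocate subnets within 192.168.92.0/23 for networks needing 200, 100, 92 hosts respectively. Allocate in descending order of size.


200 hosts -> /24 (254 usable): 192.168.92.0/24
100 hosts -> /25 (126 usable): 192.168.93.0/25
92 hosts -> /25 (126 usable): 192.168.93.128/25
Allocation: 192.168.92.0/24 (200 hosts, 254 usable); 192.168.93.0/25 (100 hosts, 126 usable); 192.168.93.128/25 (92 hosts, 126 usable)


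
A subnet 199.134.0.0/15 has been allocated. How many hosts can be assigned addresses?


Host bits = 32 - 15 = 17
Total addresses = 2^17 = 131072
Usable = total - 2 (network and broadcast)
Usable hosts: 131070


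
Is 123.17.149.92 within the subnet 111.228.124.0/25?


Subnet network: 111.228.124.0
Test IP AND mask: 123.17.149.0
No, 123.17.149.92 is not in 111.228.124.0/25


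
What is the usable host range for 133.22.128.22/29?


Network: 133.22.128.16
Broadcast: 133.22.128.23
First usable = network + 1
Last usable = broadcast - 1
Range: 133.22.128.17 to 133.22.128.22


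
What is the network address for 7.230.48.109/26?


IP:   00000111.11100110.00110000.01101101
Mask: 11111111.11111111.11111111.11000000
AND operation:
Net:  00000111.11100110.00110000.01000000
Network: 7.230.48.64/26


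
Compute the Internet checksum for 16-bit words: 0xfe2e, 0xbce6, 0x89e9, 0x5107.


Sum all words (with carry folding):
+ 0xfe2e = 0xfe2e
+ 0xbce6 = 0xbb15
+ 0x89e9 = 0x44ff
+ 0x5107 = 0x9606
One's complement: ~0x9606
Checksum = 0x69f9


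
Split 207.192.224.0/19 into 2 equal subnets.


New prefix = 19 + 1 = 20
Each subnet has 4096 addresses
  207.192.224.0/20
  207.192.240.0/20
Subnets: 207.192.224.0/20, 207.192.240.0/20


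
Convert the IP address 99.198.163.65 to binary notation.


99 = 01100011
198 = 11000110
163 = 10100011
65 = 01000001
Binary: 01100011.11000110.10100011.01000001


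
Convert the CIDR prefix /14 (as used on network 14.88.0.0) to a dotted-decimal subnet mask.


/14 means 14 network bits, 18 host bits
Binary: 11111111111111000000000000000000
Mask: 255.252.0.0


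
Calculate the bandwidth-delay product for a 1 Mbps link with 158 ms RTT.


BDP = bandwidth * RTT
= 1 Mbps * 158 ms
= 1 * 1e6 * 158 / 1000 bits
= 158000 bits
= 19750 bytes
= 19.2871 KB
BDP = 158000 bits (19750 bytes)


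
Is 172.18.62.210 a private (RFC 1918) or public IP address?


RFC 1918 private ranges:
  10.0.0.0/8 (10.0.0.0 - 10.255.255.255)
  172.16.0.0/12 (172.16.0.0 - 172.31.255.255)
  192.168.0.0/16 (192.168.0.0 - 192.168.255.255)
Private (in 172.16.0.0/12)


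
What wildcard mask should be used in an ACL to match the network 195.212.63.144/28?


Subnet mask: 255.255.255.240
Wildcard = 255.255.255.255 - subnet mask
255 - 255 = 0
255 - 255 = 0
255 - 255 = 0
255 - 240 = 15
Wildcard: 0.0.0.15


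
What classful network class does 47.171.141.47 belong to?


First octet: 47
Binary: 00101111
0xxxxxxx -> Class A (1-126)
Class A, default mask 255.0.0.0 (/8)


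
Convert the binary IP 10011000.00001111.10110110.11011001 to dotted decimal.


10011000 = 152
00001111 = 15
10110110 = 182
11011001 = 217
IP: 152.15.182.217


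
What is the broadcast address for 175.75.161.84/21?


Network: 175.75.160.0/21
Host bits = 11
Set all host bits to 1:
Broadcast: 175.75.167.255


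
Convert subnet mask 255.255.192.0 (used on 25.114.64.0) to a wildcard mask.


Subnet mask: 255.255.192.0
Wildcard = 255.255.255.255 - subnet mask
255 - 255 = 0
255 - 255 = 0
255 - 192 = 63
255 - 0 = 255
Wildcard: 0.0.63.255


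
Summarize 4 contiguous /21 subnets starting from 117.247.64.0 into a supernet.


Original prefix: /21
Number of subnets: 4 = 2^2
New prefix = 21 - 2 = 19
Supernet: 117.247.64.0/19


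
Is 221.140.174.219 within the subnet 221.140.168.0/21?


Subnet network: 221.140.168.0
Test IP AND mask: 221.140.168.0
Yes, 221.140.174.219 is in 221.140.168.0/21


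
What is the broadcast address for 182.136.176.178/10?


Network: 182.128.0.0/10
Host bits = 22
Set all host bits to 1:
Broadcast: 182.191.255.255


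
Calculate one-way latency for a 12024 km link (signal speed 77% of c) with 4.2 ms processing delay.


Speed = 0.77 * 3e5 km/s = 231000 km/s
Propagation delay = 12024 / 231000 = 0.0521 s = 52.0519 ms
Processing delay = 4.2 ms
Total one-way latency = 56.2519 ms


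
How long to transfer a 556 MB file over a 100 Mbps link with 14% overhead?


Effective throughput = 100 * (1 - 14/100) = 86 Mbps
File size in Mb = 556 * 8 = 4448 Mb
Time = 4448 / 86
Time = 51.7209 seconds


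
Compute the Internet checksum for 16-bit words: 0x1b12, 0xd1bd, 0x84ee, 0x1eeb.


Sum all words (with carry folding):
+ 0x1b12 = 0x1b12
+ 0xd1bd = 0xeccf
+ 0x84ee = 0x71be
+ 0x1eeb = 0x90a9
One's complement: ~0x90a9
Checksum = 0x6f56


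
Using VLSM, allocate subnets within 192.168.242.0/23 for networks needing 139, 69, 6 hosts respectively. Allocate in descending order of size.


139 hosts -> /24 (254 usable): 192.168.242.0/24
69 hosts -> /25 (126 usable): 192.168.243.0/25
6 hosts -> /29 (6 usable): 192.168.243.128/29
Allocation: 192.168.242.0/24 (139 hosts, 254 usable); 192.168.243.0/25 (69 hosts, 126 usable); 192.168.243.128/29 (6 hosts, 6 usable)


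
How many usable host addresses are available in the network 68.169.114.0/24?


Host bits = 32 - 24 = 8
Total addresses = 2^8 = 256
Usable = total - 2 (network and broadcast)
Usable hosts: 254


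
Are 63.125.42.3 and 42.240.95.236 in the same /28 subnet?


Mask: 255.255.255.240
63.125.42.3 AND mask = 63.125.42.0
42.240.95.236 AND mask = 42.240.95.224
No, different subnets (63.125.42.0 vs 42.240.95.224)


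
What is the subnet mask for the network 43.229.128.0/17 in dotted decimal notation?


/17 means 17 network bits, 15 host bits
Binary: 11111111111111111000000000000000
Mask: 255.255.128.0


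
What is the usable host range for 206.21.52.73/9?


Network: 206.0.0.0
Broadcast: 206.127.255.255
First usable = network + 1
Last usable = broadcast - 1
Range: 206.0.0.1 to 206.127.255.254


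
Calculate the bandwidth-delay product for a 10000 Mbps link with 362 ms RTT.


BDP = bandwidth * RTT
= 10000 Mbps * 362 ms
= 10000 * 1e6 * 362 / 1000 bits
= 3620000000 bits
= 452500000 bytes
= 441894.5312 KB
BDP = 3620000000 bits (452500000 bytes)


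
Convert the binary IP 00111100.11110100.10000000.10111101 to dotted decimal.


00111100 = 60
11110100 = 244
10000000 = 128
10111101 = 189
IP: 60.244.128.189


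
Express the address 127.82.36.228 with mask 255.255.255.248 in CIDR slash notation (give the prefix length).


Binary: 11111111.11111111.11111111.11111000
Count leading 1s
Prefix: /29


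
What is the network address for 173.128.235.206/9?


IP:   10101101.10000000.11101011.11001110
Mask: 11111111.10000000.00000000.00000000
AND operation:
Net:  10101101.10000000.00000000.00000000
Network: 173.128.0.0/9


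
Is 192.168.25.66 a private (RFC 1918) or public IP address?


RFC 1918 private ranges:
  10.0.0.0/8 (10.0.0.0 - 10.255.255.255)
  172.16.0.0/12 (172.16.0.0 - 172.31.255.255)
  192.168.0.0/16 (192.168.0.0 - 192.168.255.255)
Private (in 192.168.0.0/16)


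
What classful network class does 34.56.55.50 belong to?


First octet: 34
Binary: 00100010
0xxxxxxx -> Class A (1-126)
Class A, default mask 255.0.0.0 (/8)


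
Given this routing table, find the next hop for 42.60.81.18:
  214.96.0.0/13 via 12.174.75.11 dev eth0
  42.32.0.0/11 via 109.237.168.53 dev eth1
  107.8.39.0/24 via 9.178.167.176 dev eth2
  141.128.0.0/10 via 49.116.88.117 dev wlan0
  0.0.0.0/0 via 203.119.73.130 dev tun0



Longest prefix match for 42.60.81.18:
  /13 214.96.0.0: no
  /11 42.32.0.0: MATCH
  /24 107.8.39.0: no
  /10 141.128.0.0: no
  /0 0.0.0.0: MATCH
Selected: next-hop 109.237.168.53 via eth1 (matched /11)


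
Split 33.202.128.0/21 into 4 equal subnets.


New prefix = 21 + 2 = 23
Each subnet has 512 addresses
  33.202.128.0/23
  33.202.130.0/23
  33.202.132.0/23
  33.202.134.0/23
Subnets: 33.202.128.0/23, 33.202.130.0/23, 33.202.132.0/23, 33.202.134.0/23


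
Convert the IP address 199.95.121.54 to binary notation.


199 = 11000111
95 = 01011111
121 = 01111001
54 = 00110110
Binary: 11000111.01011111.01111001.00110110


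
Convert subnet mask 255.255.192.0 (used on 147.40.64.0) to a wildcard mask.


Subnet mask: 255.255.192.0
Wildcard = 255.255.255.255 - subnet mask
255 - 255 = 0
255 - 255 = 0
255 - 192 = 63
255 - 0 = 255
Wildcard: 0.0.63.255


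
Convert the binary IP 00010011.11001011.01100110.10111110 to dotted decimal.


00010011 = 19
11001011 = 203
01100110 = 102
10111110 = 190
IP: 19.203.102.190


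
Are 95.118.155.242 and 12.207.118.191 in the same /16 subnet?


Mask: 255.255.0.0
95.118.155.242 AND mask = 95.118.0.0
12.207.118.191 AND mask = 12.207.0.0
No, different subnets (95.118.0.0 vs 12.207.0.0)


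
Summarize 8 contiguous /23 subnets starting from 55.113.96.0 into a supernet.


Original prefix: /23
Number of subnets: 8 = 2^3
New prefix = 23 - 3 = 20
Supernet: 55.113.96.0/20


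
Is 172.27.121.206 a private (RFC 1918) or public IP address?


RFC 1918 private ranges:
  10.0.0.0/8 (10.0.0.0 - 10.255.255.255)
  172.16.0.0/12 (172.16.0.0 - 172.31.255.255)
  192.168.0.0/16 (192.168.0.0 - 192.168.255.255)
Private (in 172.16.0.0/12)


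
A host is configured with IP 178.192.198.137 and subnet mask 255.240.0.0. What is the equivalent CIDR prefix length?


Binary: 11111111.11110000.00000000.00000000
Count leading 1s
Prefix: /12


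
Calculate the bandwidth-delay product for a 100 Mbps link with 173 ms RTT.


BDP = bandwidth * RTT
= 100 Mbps * 173 ms
= 100 * 1e6 * 173 / 1000 bits
= 17300000 bits
= 2162500 bytes
= 2111.8164 KB
BDP = 17300000 bits (2162500 bytes)


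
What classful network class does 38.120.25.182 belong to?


First octet: 38
Binary: 00100110
0xxxxxxx -> Class A (1-126)
Class A, default mask 255.0.0.0 (/8)


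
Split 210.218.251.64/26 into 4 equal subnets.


New prefix = 26 + 2 = 28
Each subnet has 16 addresses
  210.218.251.64/28
  210.218.251.80/28
  210.218.251.96/28
  210.218.251.112/28
Subnets: 210.218.251.64/28, 210.218.251.80/28, 210.218.251.96/28, 210.218.251.112/28


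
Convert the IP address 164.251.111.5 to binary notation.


164 = 10100100
251 = 11111011
111 = 01101111
5 = 00000101
Binary: 10100100.11111011.01101111.00000101


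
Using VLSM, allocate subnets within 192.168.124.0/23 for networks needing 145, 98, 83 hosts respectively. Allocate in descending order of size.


145 hosts -> /24 (254 usable): 192.168.124.0/24
98 hosts -> /25 (126 usable): 192.168.125.0/25
83 hosts -> /25 (126 usable): 192.168.125.128/25
Allocation: 192.168.124.0/24 (145 hosts, 254 usable); 192.168.125.0/25 (98 hosts, 126 usable); 192.168.125.128/25 (83 hosts, 126 usable)


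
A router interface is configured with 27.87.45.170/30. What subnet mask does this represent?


/30 means 30 network bits, 2 host bits
Binary: 11111111111111111111111111111100
Mask: 255.255.255.252


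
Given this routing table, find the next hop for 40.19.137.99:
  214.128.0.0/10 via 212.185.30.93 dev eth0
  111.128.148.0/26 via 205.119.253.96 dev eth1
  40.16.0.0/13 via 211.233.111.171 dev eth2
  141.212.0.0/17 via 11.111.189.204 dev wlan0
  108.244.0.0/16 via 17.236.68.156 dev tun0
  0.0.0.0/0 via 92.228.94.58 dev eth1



Longest prefix match for 40.19.137.99:
  /10 214.128.0.0: no
  /26 111.128.148.0: no
  /13 40.16.0.0: MATCH
  /17 141.212.0.0: no
  /16 108.244.0.0: no
  /0 0.0.0.0: MATCH
Selected: next-hop 211.233.111.171 via eth2 (matched /13)


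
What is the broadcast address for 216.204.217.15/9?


Network: 216.128.0.0/9
Host bits = 23
Set all host bits to 1:
Broadcast: 216.255.255.255


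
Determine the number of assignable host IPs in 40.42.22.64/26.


Host bits = 32 - 26 = 6
Total addresses = 2^6 = 64
Usable = total - 2 (network and broadcast)
Usable hosts: 62


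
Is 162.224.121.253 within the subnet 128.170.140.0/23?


Subnet network: 128.170.140.0
Test IP AND mask: 162.224.120.0
No, 162.224.121.253 is not in 128.170.140.0/23


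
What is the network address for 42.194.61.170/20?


IP:   00101010.11000010.00111101.10101010
Mask: 11111111.11111111.11110000.00000000
AND operation:
Net:  00101010.11000010.00110000.00000000
Network: 42.194.48.0/20


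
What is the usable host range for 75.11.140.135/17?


Network: 75.11.128.0
Broadcast: 75.11.255.255
First usable = network + 1
Last usable = broadcast - 1
Range: 75.11.128.1 to 75.11.255.254


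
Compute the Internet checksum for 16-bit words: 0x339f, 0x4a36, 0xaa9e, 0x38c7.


Sum all words (with carry folding):
+ 0x339f = 0x339f
+ 0x4a36 = 0x7dd5
+ 0xaa9e = 0x2874
+ 0x38c7 = 0x613b
One's complement: ~0x613b
Checksum = 0x9ec4


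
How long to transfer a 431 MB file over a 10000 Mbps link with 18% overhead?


Effective throughput = 10000 * (1 - 18/100) = 8200 Mbps
File size in Mb = 431 * 8 = 3448 Mb
Time = 3448 / 8200
Time = 0.4205 seconds


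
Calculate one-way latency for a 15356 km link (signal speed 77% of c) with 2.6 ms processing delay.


Speed = 0.77 * 3e5 km/s = 231000 km/s
Propagation delay = 15356 / 231000 = 0.0665 s = 66.4762 ms
Processing delay = 2.6 ms
Total one-way latency = 69.0762 ms


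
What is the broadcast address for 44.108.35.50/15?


Network: 44.108.0.0/15
Host bits = 17
Set all host bits to 1:
Broadcast: 44.109.255.255


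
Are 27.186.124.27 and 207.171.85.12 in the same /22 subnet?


Mask: 255.255.252.0
27.186.124.27 AND mask = 27.186.124.0
207.171.85.12 AND mask = 207.171.84.0
No, different subnets (27.186.124.0 vs 207.171.84.0)


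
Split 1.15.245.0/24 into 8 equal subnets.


New prefix = 24 + 3 = 27
Each subnet has 32 addresses
  1.15.245.0/27
  1.15.245.32/27
  1.15.245.64/27
  1.15.245.96/27
  1.15.245.128/27
  1.15.245.160/27
  1.15.245.192/27
  1.15.245.224/27
Subnets: 1.15.245.0/27, 1.15.245.32/27, 1.15.245.64/27, 1.15.245.96/27, 1.15.245.128/27, 1.15.245.160/27, 1.15.245.192/27, 1.15.245.224/27


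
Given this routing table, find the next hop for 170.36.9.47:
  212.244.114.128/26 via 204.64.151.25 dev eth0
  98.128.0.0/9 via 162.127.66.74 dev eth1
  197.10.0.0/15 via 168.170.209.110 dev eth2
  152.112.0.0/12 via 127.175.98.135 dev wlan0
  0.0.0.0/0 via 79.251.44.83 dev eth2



Longest prefix match for 170.36.9.47:
  /26 212.244.114.128: no
  /9 98.128.0.0: no
  /15 197.10.0.0: no
  /12 152.112.0.0: no
  /0 0.0.0.0: MATCH
Selected: next-hop 79.251.44.83 via eth2 (matched /0)


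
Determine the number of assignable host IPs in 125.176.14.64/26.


Host bits = 32 - 26 = 6
Total addresses = 2^6 = 64
Usable = total - 2 (network and broadcast)
Usable hosts: 62


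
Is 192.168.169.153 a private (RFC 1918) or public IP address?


RFC 1918 private ranges:
  10.0.0.0/8 (10.0.0.0 - 10.255.255.255)
  172.16.0.0/12 (172.16.0.0 - 172.31.255.255)
  192.168.0.0/16 (192.168.0.0 - 192.168.255.255)
Private (in 192.168.0.0/16)


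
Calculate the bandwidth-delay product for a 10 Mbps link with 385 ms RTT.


BDP = bandwidth * RTT
= 10 Mbps * 385 ms
= 10 * 1e6 * 385 / 1000 bits
= 3850000 bits
= 481250 bytes
= 469.9707 KB
BDP = 3850000 bits (481250 bytes)


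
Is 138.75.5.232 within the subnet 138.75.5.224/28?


Subnet network: 138.75.5.224
Test IP AND mask: 138.75.5.224
Yes, 138.75.5.232 is in 138.75.5.224/28


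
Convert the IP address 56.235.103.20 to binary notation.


56 = 00111000
235 = 11101011
103 = 01100111
20 = 00010100
Binary: 00111000.11101011.01100111.00010100


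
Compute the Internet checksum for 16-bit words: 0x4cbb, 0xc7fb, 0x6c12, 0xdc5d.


Sum all words (with carry folding):
+ 0x4cbb = 0x4cbb
+ 0xc7fb = 0x14b7
+ 0x6c12 = 0x80c9
+ 0xdc5d = 0x5d27
One's complement: ~0x5d27
Checksum = 0xa2d8
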